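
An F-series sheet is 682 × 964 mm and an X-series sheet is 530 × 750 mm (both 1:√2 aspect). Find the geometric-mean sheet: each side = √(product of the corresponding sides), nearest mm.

601 × 850 mm

Short side: √(682 · 530) = √361460 ≈ 601.2 → 601 mm
Long side: √(964 · 750) = √723000 ≈ 850.3 → 850 mm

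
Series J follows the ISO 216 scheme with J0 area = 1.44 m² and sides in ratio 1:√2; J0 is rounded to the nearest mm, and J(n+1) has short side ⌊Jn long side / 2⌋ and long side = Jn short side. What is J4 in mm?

Let J0's short side be w mm. w · w√2 = 1.44 m² = 1,440,000 mm², so w ≈ 1009.1 mm and w√2 ≈ 1427.0 mm → J0 = 1009 × 1427 mm.
J1: ⌊1427/2⌋ × 1009 = 713 × 1009 mm
J2: ⌊1009/2⌋ × 713 = 504 × 713 mm
J3: ⌊713/2⌋ × 504 = 356 × 504 mm
J4: ⌊504/2⌋ × 356 = 252 × 356 mm

252 × 356 mm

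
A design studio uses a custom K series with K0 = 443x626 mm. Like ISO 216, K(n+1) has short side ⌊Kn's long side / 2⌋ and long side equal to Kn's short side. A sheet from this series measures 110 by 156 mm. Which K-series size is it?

K4

K0: 443 × 626 mm
K1: 313 × 443 mm
K2: 221 × 313 mm
K3: 156 × 221 mm
K4: 110 × 156 mm
K5: 78 × 110 mm
→ matches K4.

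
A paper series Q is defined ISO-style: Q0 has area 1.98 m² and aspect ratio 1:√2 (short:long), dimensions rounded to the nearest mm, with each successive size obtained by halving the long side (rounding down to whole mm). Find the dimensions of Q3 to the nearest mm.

418 × 591 mm

Let Q0's short side be w mm. w · w√2 = 1.98 m² = 1,980,000 mm², so w ≈ 1183.2 mm and w√2 ≈ 1673.4 mm → Q0 = 1183 × 1673 mm.
Q1: ⌊1673/2⌋ × 1183 = 836 × 1183 mm
Q2: ⌊1183/2⌋ × 836 = 591 × 836 mm
Q3: ⌊836/2⌋ × 591 = 418 × 591 mm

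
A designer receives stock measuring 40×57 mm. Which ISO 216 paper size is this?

C9 (40 × 57 mm)

Aspect ratio 57/40 ≈ 1.425 — close to the ISO √2 ≈ 1.414.
In the C-series (envelope sizes, between A and B): C9 = 40 × 57 mm.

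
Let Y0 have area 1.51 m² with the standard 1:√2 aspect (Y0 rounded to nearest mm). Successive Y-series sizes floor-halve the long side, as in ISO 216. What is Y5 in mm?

Let Y0's short side be w mm. w · w√2 = 1.51 m² = 1,510,000 mm², so w ≈ 1033.3 mm and w√2 ≈ 1461.3 mm → Y0 = 1033 × 1461 mm.
Y1: ⌊1461/2⌋ × 1033 = 730 × 1033 mm
Y2: ⌊1033/2⌋ × 730 = 516 × 730 mm
Y3: ⌊730/2⌋ × 516 = 365 × 516 mm
Y4: ⌊516/2⌋ × 365 = 258 × 365 mm
Y5: ⌊365/2⌋ × 258 = 182 × 258 mm

182 × 258 mm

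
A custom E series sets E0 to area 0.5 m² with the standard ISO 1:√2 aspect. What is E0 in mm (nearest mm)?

595 × 841 mm

Let the short side be w mm. Then w · w√2 = 0.5 m² = 500,000 mm².
w² = 500,000/√2, so w ≈ 594.6 mm; long side = w√2 ≈ 840.9 mm.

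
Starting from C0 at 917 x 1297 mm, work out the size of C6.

114 × 162 mm

C1: ⌊1297/2⌋ × 917 = 648 × 917 mm
C2: ⌊917/2⌋ × 648 = 458 × 648 mm
C3: ⌊648/2⌋ × 458 = 324 × 458 mm
C4: ⌊458/2⌋ × 324 = 229 × 324 mm
C5: ⌊324/2⌋ × 229 = 162 × 229 mm
C6: ⌊229/2⌋ × 162 = 114 × 162 mm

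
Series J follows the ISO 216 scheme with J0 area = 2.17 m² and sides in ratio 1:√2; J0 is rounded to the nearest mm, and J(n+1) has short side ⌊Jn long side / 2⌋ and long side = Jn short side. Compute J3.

438 × 619 mm

Let J0's short side be w mm. w · w√2 = 2.17 m² = 2,170,000 mm², so w ≈ 1238.7 mm and w√2 ≈ 1751.8 mm → J0 = 1239 × 1752 mm.
J1: ⌊1752/2⌋ × 1239 = 876 × 1239 mm
J2: ⌊1239/2⌋ × 876 = 619 × 876 mm
J3: ⌊876/2⌋ × 619 = 438 × 619 mm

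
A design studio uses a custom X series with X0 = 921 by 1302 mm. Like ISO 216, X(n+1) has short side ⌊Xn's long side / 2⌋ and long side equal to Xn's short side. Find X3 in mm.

X1: ⌊1302/2⌋ × 921 = 651 × 921 mm
X2: ⌊921/2⌋ × 651 = 460 × 651 mm
X3: ⌊651/2⌋ × 460 = 325 × 460 mm

325 × 460 mm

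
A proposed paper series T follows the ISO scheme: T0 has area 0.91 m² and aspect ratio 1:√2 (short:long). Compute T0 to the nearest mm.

Let the short side be w mm. Then w · w√2 = 0.91 m² = 910,000 mm².
w² = 910,000/√2, so w ≈ 802.2 mm; long side = w√2 ≈ 1134.4 mm.

802 × 1134 mm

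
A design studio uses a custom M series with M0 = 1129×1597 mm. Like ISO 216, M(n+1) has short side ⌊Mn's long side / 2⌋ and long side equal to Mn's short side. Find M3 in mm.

399 × 564 mm

M1: ⌊1597/2⌋ × 1129 = 798 × 1129 mm
M2: ⌊1129/2⌋ × 798 = 564 × 798 mm
M3: ⌊798/2⌋ × 564 = 399 × 564 mm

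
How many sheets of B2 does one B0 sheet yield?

4

Each ISO step halves the sheet: 1 × B0 → 2 × B1 → 4 × B2
From B0 to B2 is 2 halving steps: 2^2 = 4.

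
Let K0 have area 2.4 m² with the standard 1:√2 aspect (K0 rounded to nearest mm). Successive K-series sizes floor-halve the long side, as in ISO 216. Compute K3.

460 × 651 mm

Let K0's short side be w mm. w · w√2 = 2.4 m² = 2,400,000 mm², so w ≈ 1302.7 mm and w√2 ≈ 1842.3 mm → K0 = 1303 × 1842 mm.
K1: ⌊1842/2⌋ × 1303 = 921 × 1303 mm
K2: ⌊1303/2⌋ × 921 = 651 × 921 mm
K3: ⌊921/2⌋ × 651 = 460 × 651 mm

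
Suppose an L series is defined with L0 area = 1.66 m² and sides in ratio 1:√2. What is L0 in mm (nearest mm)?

Let the short side be w mm. Then w · w√2 = 1.66 m² = 1,660,000 mm².
w² = 1,660,000/√2, so w ≈ 1083.4 mm; long side = w√2 ≈ 1532.2 mm.

1083 × 1532 mm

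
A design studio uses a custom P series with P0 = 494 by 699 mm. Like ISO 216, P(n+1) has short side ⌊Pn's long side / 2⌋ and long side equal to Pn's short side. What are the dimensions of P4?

123 × 174 mm

P1 = 349 × 494 mm (from P0 by 1 halving).
P2: ⌊494/2⌋ × 349 = 247 × 349 mm
P3: ⌊349/2⌋ × 247 = 174 × 247 mm
P4: ⌊247/2⌋ × 174 = 123 × 174 mm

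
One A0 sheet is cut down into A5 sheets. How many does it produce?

32

Each ISO step halves the sheet: 1 × A0 → 2 × A1 → 4 × A2 → 8 × A3 → …
From A0 to A5 is 5 halving steps: 2^5 = 32.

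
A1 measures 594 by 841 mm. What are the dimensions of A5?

A2: ⌊841/2⌋ × 594 = 420 × 594 mm
A3: ⌊594/2⌋ × 420 = 297 × 420 mm
A4: ⌊420/2⌋ × 297 = 210 × 297 mm
A5: ⌊297/2⌋ × 210 = 148 × 210 mm

148 × 210 mm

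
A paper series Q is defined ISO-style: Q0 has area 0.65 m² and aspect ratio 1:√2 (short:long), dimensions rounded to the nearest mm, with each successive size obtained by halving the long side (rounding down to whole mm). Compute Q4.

169 × 239 mm

Let Q0's short side be w mm. w · w√2 = 0.65 m² = 650,000 mm², so w ≈ 678.0 mm and w√2 ≈ 958.8 mm → Q0 = 678 × 959 mm.
Q1: ⌊959/2⌋ × 678 = 479 × 678 mm
Q2: ⌊678/2⌋ × 479 = 339 × 479 mm
Q3: ⌊479/2⌋ × 339 = 239 × 339 mm
Q4: ⌊339/2⌋ × 239 = 169 × 239 mm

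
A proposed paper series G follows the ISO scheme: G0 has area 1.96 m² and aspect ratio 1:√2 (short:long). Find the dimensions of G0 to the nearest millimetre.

Let the short side be w mm. Then w · w√2 = 1.96 m² = 1,960,000 mm².
w² = 1,960,000/√2, so w ≈ 1177.3 mm; long side = w√2 ≈ 1664.9 mm.

1177 × 1665 mm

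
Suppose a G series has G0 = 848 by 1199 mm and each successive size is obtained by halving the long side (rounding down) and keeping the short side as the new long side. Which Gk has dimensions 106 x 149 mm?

G6

G0: 848 × 1199 mm
G1: 599 × 848 mm
G2: 424 × 599 mm
G3: 299 × 424 mm
G4: 212 × 299 mm
G5: 149 × 212 mm
G6: 106 × 149 mm
G7: 74 × 106 mm
→ matches G6.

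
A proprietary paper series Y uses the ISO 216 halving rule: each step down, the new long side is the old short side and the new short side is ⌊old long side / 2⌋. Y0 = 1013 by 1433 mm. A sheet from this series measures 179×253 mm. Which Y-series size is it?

Y5

Y0: 1013 × 1433 mm
Y1: 716 × 1013 mm
Y2: 506 × 716 mm
Y3: 358 × 506 mm
Y4: 253 × 358 mm
Y5: 179 × 253 mm
Y6: 126 × 179 mm
→ matches Y5.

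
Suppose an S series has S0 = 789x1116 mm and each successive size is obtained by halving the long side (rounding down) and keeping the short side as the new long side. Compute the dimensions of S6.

S1: ⌊1116/2⌋ × 789 = 558 × 789 mm
S2: ⌊789/2⌋ × 558 = 394 × 558 mm
S3: ⌊558/2⌋ × 394 = 279 × 394 mm
S4: ⌊394/2⌋ × 279 = 197 × 279 mm
S5: ⌊279/2⌋ × 197 = 139 × 197 mm
S6: ⌊197/2⌋ × 139 = 98 × 139 mm

98 × 139 mm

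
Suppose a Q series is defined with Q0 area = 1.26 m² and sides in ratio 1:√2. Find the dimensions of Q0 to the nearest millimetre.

Let the short side be w mm. Then w · w√2 = 1.26 m² = 1,260,000 mm².
w² = 1,260,000/√2, so w ≈ 943.9 mm; long side = w√2 ≈ 1334.9 mm.

944 × 1335 mm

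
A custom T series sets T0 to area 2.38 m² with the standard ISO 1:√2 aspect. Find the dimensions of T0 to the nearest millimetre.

Let the short side be w mm. Then w · w√2 = 2.38 m² = 2,380,000 mm².
w² = 2,380,000/√2, so w ≈ 1297.3 mm; long side = w√2 ≈ 1834.6 mm.

1297 × 1835 mm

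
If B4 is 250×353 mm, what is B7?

B5: ⌊353/2⌋ × 250 = 176 × 250 mm
B6: ⌊250/2⌋ × 176 = 125 × 176 mm
B7: ⌊176/2⌋ × 125 = 88 × 125 mm

88 × 125 mm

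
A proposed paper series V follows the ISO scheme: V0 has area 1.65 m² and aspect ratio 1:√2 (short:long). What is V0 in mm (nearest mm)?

1080 × 1528 mm

Let the short side be w mm. Then w · w√2 = 1.65 m² = 1,650,000 mm².
w² = 1,650,000/√2, so w ≈ 1080.2 mm; long side = w√2 ≈ 1527.6 mm.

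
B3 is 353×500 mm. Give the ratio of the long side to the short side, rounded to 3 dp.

500 / 353 = 1.416
ISO 216 targets √2 ≈ 1.414; the +0.002 deviation is from mm rounding.

1.416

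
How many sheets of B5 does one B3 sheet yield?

B3 = 353 × 500 mm; B5 = 176 × 250 mm.
Each halving step doubles the count; 2 steps from B3 to B5.
2^2 = 4.

4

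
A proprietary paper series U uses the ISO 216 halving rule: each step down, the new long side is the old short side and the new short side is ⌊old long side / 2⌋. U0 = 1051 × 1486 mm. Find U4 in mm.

262 × 371 mm

U1: ⌊1486/2⌋ × 1051 = 743 × 1051 mm
U2: ⌊1051/2⌋ × 743 = 525 × 743 mm
U3: ⌊743/2⌋ × 525 = 371 × 525 mm
U4: ⌊525/2⌋ × 371 = 262 × 371 mm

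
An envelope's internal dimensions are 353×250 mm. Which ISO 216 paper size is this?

B4 (250 × 353 mm)

Aspect ratio 353/250 ≈ 1.412 — close to the ISO √2 ≈ 1.414.
In the B-series (B0 = 1000 × 1414 mm): B4 = 250 × 353 mm.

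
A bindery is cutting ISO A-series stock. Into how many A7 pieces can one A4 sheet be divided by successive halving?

Each ISO step halves the sheet: 1 × A4 → 2 × A5 → 4 × A6 → 8 × A7
From A4 to A7 is 3 halving steps: 2^3 = 8.

8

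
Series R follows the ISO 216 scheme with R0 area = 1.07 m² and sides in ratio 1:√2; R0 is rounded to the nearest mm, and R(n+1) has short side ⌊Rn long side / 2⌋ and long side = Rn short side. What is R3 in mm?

Let R0's short side be w mm. w · w√2 = 1.07 m² = 1,070,000 mm², so w ≈ 869.8 mm and w√2 ≈ 1230.1 mm → R0 = 870 × 1230 mm.
R1: ⌊1230/2⌋ × 870 = 615 × 870 mm
R2: ⌊870/2⌋ × 615 = 435 × 615 mm
R3: ⌊615/2⌋ × 435 = 307 × 435 mm

307 × 435 mm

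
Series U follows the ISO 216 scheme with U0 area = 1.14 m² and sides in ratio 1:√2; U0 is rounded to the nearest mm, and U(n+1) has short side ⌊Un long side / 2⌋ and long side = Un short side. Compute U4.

224 × 317 mm

Let U0's short side be w mm. w · w√2 = 1.14 m² = 1,140,000 mm², so w ≈ 897.8 mm and w√2 ≈ 1269.7 mm → U0 = 898 × 1270 mm.
U1: ⌊1270/2⌋ × 898 = 635 × 898 mm
U2: ⌊898/2⌋ × 635 = 449 × 635 mm
U3: ⌊635/2⌋ × 449 = 317 × 449 mm
U4: ⌊449/2⌋ × 317 = 224 × 317 mm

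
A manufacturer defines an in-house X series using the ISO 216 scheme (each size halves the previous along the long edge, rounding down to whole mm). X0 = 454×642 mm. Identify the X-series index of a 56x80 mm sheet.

X6

X0: 454 × 642 mm
X1: 321 × 454 mm
X2: 227 × 321 mm
X3: 160 × 227 mm
X4: 113 × 160 mm
X5: 80 × 113 mm
X6: 56 × 80 mm
X7: 40 × 56 mm
→ matches X6.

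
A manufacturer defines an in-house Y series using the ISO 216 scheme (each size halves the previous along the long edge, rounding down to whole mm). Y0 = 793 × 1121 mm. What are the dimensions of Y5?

Y1: ⌊1121/2⌋ × 793 = 560 × 793 mm
Y2: ⌊793/2⌋ × 560 = 396 × 560 mm
Y3: ⌊560/2⌋ × 396 = 280 × 396 mm
Y4: ⌊396/2⌋ × 280 = 198 × 280 mm
Y5: ⌊280/2⌋ × 198 = 140 × 198 mm

140 × 198 mm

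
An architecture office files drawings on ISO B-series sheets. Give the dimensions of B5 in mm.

B0 = 1000 × 1414 mm (B0 has a 1000 mm short side, aspect 1:√2).
B1: ⌊1414/2⌋ × 1000 = 707 × 1000 mm
B2: ⌊1000/2⌋ × 707 = 500 × 707 mm
B3: ⌊707/2⌋ × 500 = 353 × 500 mm
B4: ⌊500/2⌋ × 353 = 250 × 353 mm
B5: ⌊353/2⌋ × 250 = 176 × 250 mm

176 × 250 mm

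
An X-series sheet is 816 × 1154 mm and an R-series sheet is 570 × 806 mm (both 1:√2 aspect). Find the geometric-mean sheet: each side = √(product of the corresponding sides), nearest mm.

682 × 964 mm

Short side: √(816 · 570) = √465120 ≈ 682.0 → 682 mm
Long side: √(1154 · 806) = √930124 ≈ 964.4 → 964 mm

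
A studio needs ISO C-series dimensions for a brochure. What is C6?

C0 = 917 × 1297 mm (C0 is the geometric mean of A0 and B0, aspect 1:√2).
C1: ⌊1297/2⌋ × 917 = 648 × 917 mm
C2: ⌊917/2⌋ × 648 = 458 × 648 mm
C3: ⌊648/2⌋ × 458 = 324 × 458 mm
C4: ⌊458/2⌋ × 324 = 229 × 324 mm
C5: ⌊324/2⌋ × 229 = 162 × 229 mm
C6: ⌊229/2⌋ × 162 = 114 × 162 mm

114 × 162 mm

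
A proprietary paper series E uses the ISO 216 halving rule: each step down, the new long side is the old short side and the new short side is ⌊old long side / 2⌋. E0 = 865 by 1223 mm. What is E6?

108 × 152 mm

E1: ⌊1223/2⌋ × 865 = 611 × 865 mm
E2: ⌊865/2⌋ × 611 = 432 × 611 mm
E3: ⌊611/2⌋ × 432 = 305 × 432 mm
E4: ⌊432/2⌋ × 305 = 216 × 305 mm
E5: ⌊305/2⌋ × 216 = 152 × 216 mm
E6: ⌊216/2⌋ × 152 = 108 × 152 mm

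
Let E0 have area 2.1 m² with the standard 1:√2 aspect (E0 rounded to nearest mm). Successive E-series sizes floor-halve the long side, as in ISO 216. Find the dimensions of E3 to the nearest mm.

Let E0's short side be w mm. w · w√2 = 2.1 m² = 2,100,000 mm², so w ≈ 1218.6 mm and w√2 ≈ 1723.3 mm → E0 = 1219 × 1723 mm.
E1: ⌊1723/2⌋ × 1219 = 861 × 1219 mm
E2: ⌊1219/2⌋ × 861 = 609 × 861 mm
E3: ⌊861/2⌋ × 609 = 430 × 609 mm

430 × 609 mm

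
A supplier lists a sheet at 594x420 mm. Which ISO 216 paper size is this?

Aspect ratio 594/420 ≈ 1.414 — close to the ISO √2 ≈ 1.414.
In the A-series (A0 area = 1 m²): A2 = 420 × 594 mm.

A2 (420 × 594 mm)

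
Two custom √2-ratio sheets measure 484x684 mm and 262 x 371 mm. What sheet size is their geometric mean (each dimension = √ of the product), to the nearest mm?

Short side: √(484 · 262) = √126808 ≈ 356.1 → 356 mm
Long side: √(684 · 371) = √253764 ≈ 503.7 → 504 mm

356 × 504 mm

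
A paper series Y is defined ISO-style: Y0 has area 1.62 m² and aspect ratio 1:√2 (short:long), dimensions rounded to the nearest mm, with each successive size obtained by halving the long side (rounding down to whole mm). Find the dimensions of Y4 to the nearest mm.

267 × 378 mm

Let Y0's short side be w mm. w · w√2 = 1.62 m² = 1,620,000 mm², so w ≈ 1070.3 mm and w√2 ≈ 1513.6 mm → Y0 = 1070 × 1514 mm.
Y1: ⌊1514/2⌋ × 1070 = 757 × 1070 mm
Y2: ⌊1070/2⌋ × 757 = 535 × 757 mm
Y3: ⌊757/2⌋ × 535 = 378 × 535 mm
Y4: ⌊535/2⌋ × 378 = 267 × 378 mm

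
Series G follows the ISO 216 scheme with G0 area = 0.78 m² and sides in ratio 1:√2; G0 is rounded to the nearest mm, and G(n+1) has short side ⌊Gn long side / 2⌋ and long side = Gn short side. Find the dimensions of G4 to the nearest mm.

185 × 262 mm

Let G0's short side be w mm. w · w√2 = 0.78 m² = 780,000 mm², so w ≈ 742.7 mm and w√2 ≈ 1050.3 mm → G0 = 743 × 1050 mm.
G1: ⌊1050/2⌋ × 743 = 525 × 743 mm
G2: ⌊743/2⌋ × 525 = 371 × 525 mm
G3: ⌊525/2⌋ × 371 = 262 × 371 mm
G4: ⌊371/2⌋ × 262 = 185 × 262 mm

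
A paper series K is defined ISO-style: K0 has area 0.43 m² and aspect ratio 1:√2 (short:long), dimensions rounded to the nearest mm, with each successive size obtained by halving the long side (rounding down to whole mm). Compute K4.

Let K0's short side be w mm. w · w√2 = 0.43 m² = 430,000 mm², so w ≈ 551.4 mm and w√2 ≈ 779.8 mm → K0 = 551 × 780 mm.
K1: ⌊780/2⌋ × 551 = 390 × 551 mm
K2: ⌊551/2⌋ × 390 = 275 × 390 mm
K3: ⌊390/2⌋ × 275 = 195 × 275 mm
K4: ⌊275/2⌋ × 195 = 137 × 195 mm

137 × 195 mm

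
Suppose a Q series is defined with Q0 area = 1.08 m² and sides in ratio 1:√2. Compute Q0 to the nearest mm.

Let the short side be w mm. Then w · w√2 = 1.08 m² = 1,080,000 mm².
w² = 1,080,000/√2, so w ≈ 873.9 mm; long side = w√2 ≈ 1235.9 mm.

874 × 1236 mm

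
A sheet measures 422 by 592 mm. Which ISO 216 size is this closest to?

A2 (420 × 594 mm)

Aspect ratio 592/422 ≈ 1.403 — close to the ISO √2 ≈ 1.414.
In the A-series (A0 area = 1 m²): A2 = 420 × 594 mm.
Off by 4 mm total — nearest standard size.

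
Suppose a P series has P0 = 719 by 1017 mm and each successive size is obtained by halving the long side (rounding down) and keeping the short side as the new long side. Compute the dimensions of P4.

179 × 254 mm

P1 = 508 × 719 mm (from P0 by 1 halving).
P2: ⌊719/2⌋ × 508 = 359 × 508 mm
P3: ⌊508/2⌋ × 359 = 254 × 359 mm
P4: ⌊359/2⌋ × 254 = 179 × 254 mm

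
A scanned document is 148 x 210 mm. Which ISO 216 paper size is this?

A5 (148 × 210 mm)

Aspect ratio 210/148 ≈ 1.419 — close to the ISO √2 ≈ 1.414.
In the A-series (A0 area = 1 m²): A5 = 148 × 210 mm.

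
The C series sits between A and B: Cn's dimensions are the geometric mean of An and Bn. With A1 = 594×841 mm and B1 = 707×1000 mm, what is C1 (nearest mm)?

648 × 917 mm

Short side: √(594 · 707) = √419958 ≈ 648.0 → 648 mm
Long side: √(841 · 1000) = √841000 ≈ 917.1 → 917 mm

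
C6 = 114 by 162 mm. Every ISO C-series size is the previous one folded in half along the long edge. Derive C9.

40 × 57 mm

C7: ⌊162/2⌋ × 114 = 81 × 114 mm
C8: ⌊114/2⌋ × 81 = 57 × 81 mm
C9: ⌊81/2⌋ × 57 = 40 × 57 mm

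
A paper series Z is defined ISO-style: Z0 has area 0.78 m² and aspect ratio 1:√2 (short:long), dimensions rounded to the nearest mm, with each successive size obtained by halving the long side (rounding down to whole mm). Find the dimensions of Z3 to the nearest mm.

262 × 371 mm

Let Z0's short side be w mm. w · w√2 = 0.78 m² = 780,000 mm², so w ≈ 742.7 mm and w√2 ≈ 1050.3 mm → Z0 = 743 × 1050 mm.
Z1: ⌊1050/2⌋ × 743 = 525 × 743 mm
Z2: ⌊743/2⌋ × 525 = 371 × 525 mm
Z3: ⌊525/2⌋ × 371 = 262 × 371 mm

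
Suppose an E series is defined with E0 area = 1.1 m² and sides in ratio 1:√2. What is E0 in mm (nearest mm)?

Let the short side be w mm. Then w · w√2 = 1.1 m² = 1,100,000 mm².
w² = 1,100,000/√2, so w ≈ 881.9 mm; long side = w√2 ≈ 1247.3 mm.

882 × 1247 mm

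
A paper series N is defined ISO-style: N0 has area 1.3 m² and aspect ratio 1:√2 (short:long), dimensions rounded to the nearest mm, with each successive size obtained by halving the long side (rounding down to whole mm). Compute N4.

239 × 339 mm

Let N0's short side be w mm. w · w√2 = 1.3 m² = 1,300,000 mm², so w ≈ 958.8 mm and w√2 ≈ 1355.9 mm → N0 = 959 × 1356 mm.
N1: ⌊1356/2⌋ × 959 = 678 × 959 mm
N2: ⌊959/2⌋ × 678 = 479 × 678 mm
N3: ⌊678/2⌋ × 479 = 339 × 479 mm
N4: ⌊479/2⌋ × 339 = 239 × 339 mm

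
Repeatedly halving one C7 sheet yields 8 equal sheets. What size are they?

C10

8 = 2^3, so 3 halving steps.
C7 → C8 → … → C10 after 3 steps.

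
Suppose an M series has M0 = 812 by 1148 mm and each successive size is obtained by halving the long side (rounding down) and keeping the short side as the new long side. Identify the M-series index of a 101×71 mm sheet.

M0: 812 × 1148 mm
M1: 574 × 812 mm
M2: 406 × 574 mm
M3: 287 × 406 mm
M4: 203 × 287 mm
M5: 143 × 203 mm
M6: 101 × 143 mm
M7: 71 × 101 mm
M8: 50 × 71 mm
→ matches M7.

M7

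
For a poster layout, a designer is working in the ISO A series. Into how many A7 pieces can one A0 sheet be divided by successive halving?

128

Each ISO step halves the sheet: 1 × A0 → 2 × A1 → 4 × A2 → 8 × A3 → …
From A0 to A7 is 7 halving steps: 2^7 = 128.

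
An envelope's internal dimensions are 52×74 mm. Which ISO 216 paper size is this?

A8 (52 × 74 mm)

Aspect ratio 74/52 ≈ 1.423 — close to the ISO √2 ≈ 1.414.
In the A-series (A0 area = 1 m²): A8 = 52 × 74 mm.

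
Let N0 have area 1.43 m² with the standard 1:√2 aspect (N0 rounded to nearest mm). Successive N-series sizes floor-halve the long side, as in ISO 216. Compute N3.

Let N0's short side be w mm. w · w√2 = 1.43 m² = 1,430,000 mm², so w ≈ 1005.6 mm and w√2 ≈ 1422.1 mm → N0 = 1006 × 1422 mm.
N1: ⌊1422/2⌋ × 1006 = 711 × 1006 mm
N2: ⌊1006/2⌋ × 711 = 503 × 711 mm
N3: ⌊711/2⌋ × 503 = 355 × 503 mm

355 × 503 mm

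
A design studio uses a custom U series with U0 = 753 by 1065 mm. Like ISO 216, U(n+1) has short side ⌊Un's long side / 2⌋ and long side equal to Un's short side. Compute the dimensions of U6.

94 × 133 mm

U1 = 532 × 753 mm (from U0 by 1 halving).
U2: ⌊753/2⌋ × 532 = 376 × 532 mm
U3: ⌊532/2⌋ × 376 = 266 × 376 mm
U4: ⌊376/2⌋ × 266 = 188 × 266 mm
U5: ⌊266/2⌋ × 188 = 133 × 188 mm
U6: ⌊188/2⌋ × 133 = 94 × 133 mm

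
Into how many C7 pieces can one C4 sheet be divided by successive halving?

C4 = 229 × 324 mm; C7 = 81 × 114 mm.
Each halving step doubles the count; 3 steps from C4 to C7.
2^3 = 8.

8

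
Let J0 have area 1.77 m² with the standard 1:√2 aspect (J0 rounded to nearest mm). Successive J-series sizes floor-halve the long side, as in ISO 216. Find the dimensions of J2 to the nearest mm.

559 × 791 mm

Let J0's short side be w mm. w · w√2 = 1.77 m² = 1,770,000 mm², so w ≈ 1118.7 mm and w√2 ≈ 1582.1 mm → J0 = 1119 × 1582 mm.
J1: ⌊1582/2⌋ × 1119 = 791 × 1119 mm
J2: ⌊1119/2⌋ × 791 = 559 × 791 mm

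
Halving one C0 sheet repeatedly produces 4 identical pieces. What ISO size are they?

C2

4 = 2^2, so 2 halving steps.
C0 → C1 → … → C2 after 2 steps.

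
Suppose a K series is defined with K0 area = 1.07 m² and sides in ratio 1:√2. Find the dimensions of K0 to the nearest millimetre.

870 × 1230 mm

Let the short side be w mm. Then w · w√2 = 1.07 m² = 1,070,000 mm².
w² = 1,070,000/√2, so w ≈ 869.8 mm; long side = w√2 ≈ 1230.1 mm.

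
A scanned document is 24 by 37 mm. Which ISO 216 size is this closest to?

A10 (26 × 37 mm)

Aspect ratio 37/24 ≈ 1.542 (ISO target is √2 ≈ 1.414).
In the A-series (A0 area = 1 m²): A10 = 26 × 37 mm.
Off by 2 mm total — nearest standard size.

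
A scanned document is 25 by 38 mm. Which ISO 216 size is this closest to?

Aspect ratio 38/25 ≈ 1.520 (ISO target is √2 ≈ 1.414).
In the A-series (A0 area = 1 m²): A10 = 26 × 37 mm.
Off by 2 mm total — nearest standard size.

A10 (26 × 37 mm)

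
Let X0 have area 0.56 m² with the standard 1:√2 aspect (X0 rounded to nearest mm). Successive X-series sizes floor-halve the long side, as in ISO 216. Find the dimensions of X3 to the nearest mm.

Let X0's short side be w mm. w · w√2 = 0.56 m² = 560,000 mm², so w ≈ 629.3 mm and w√2 ≈ 889.9 mm → X0 = 629 × 890 mm.
X1: ⌊890/2⌋ × 629 = 445 × 629 mm
X2: ⌊629/2⌋ × 445 = 314 × 445 mm
X3: ⌊445/2⌋ × 314 = 222 × 314 mm

222 × 314 mm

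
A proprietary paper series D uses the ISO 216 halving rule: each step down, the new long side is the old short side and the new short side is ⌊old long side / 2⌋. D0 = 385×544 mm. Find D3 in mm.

D1: ⌊544/2⌋ × 385 = 272 × 385 mm
D2: ⌊385/2⌋ × 272 = 192 × 272 mm
D3: ⌊272/2⌋ × 192 = 136 × 192 mm

136 × 192 mm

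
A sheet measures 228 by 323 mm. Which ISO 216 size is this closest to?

Aspect ratio 323/228 ≈ 1.417 — close to the ISO √2 ≈ 1.414.
In the C-series (envelope sizes, between A and B): C4 = 229 × 324 mm.
Off by 2 mm total — nearest standard size.

C4 (229 × 324 mm)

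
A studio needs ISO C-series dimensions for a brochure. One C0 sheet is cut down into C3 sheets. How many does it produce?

8

Each ISO step halves the sheet: 1 × C0 → 2 × C1 → 4 × C2 → 8 × C3
From C0 to C3 is 3 halving steps: 2^3 = 8.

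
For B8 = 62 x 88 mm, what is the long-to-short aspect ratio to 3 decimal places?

88 / 62 = 1.419
ISO 216 targets √2 ≈ 1.414; the +0.005 deviation is from mm rounding.

1.419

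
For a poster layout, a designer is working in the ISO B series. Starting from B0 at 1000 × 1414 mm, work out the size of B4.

250 × 353 mm

B1: ⌊1414/2⌋ × 1000 = 707 × 1000 mm
B2: ⌊1000/2⌋ × 707 = 500 × 707 mm
B3: ⌊707/2⌋ × 500 = 353 × 500 mm
B4: ⌊500/2⌋ × 353 = 250 × 353 mm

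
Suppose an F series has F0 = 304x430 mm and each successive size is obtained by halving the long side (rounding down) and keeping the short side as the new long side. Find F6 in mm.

38 × 53 mm

F1: ⌊430/2⌋ × 304 = 215 × 304 mm
F2: ⌊304/2⌋ × 215 = 152 × 215 mm
F3: ⌊215/2⌋ × 152 = 107 × 152 mm
F4: ⌊152/2⌋ × 107 = 76 × 107 mm
F5: ⌊107/2⌋ × 76 = 53 × 76 mm
F6: ⌊76/2⌋ × 53 = 38 × 53 mm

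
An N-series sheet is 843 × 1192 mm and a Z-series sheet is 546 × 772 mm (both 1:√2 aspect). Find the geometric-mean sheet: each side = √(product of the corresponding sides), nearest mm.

678 × 959 mm

Short side: √(843 · 546) = √460278 ≈ 678.4 → 678 mm
Long side: √(1192 · 772) = √920224 ≈ 959.3 → 959 mm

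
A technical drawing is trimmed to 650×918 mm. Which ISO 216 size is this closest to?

Aspect ratio 918/650 ≈ 1.412 — close to the ISO √2 ≈ 1.414.
In the C-series (envelope sizes, between A and B): C1 = 648 × 917 mm.
Off by 3 mm total — nearest standard size.

C1 (648 × 917 mm)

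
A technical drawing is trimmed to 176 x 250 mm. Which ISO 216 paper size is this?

Aspect ratio 250/176 ≈ 1.420 — close to the ISO √2 ≈ 1.414.
In the B-series (B0 = 1000 × 1414 mm): B5 = 176 × 250 mm.

B5 (176 × 250 mm)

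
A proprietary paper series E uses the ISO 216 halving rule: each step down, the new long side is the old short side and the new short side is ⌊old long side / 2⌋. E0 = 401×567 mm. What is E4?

E1: ⌊567/2⌋ × 401 = 283 × 401 mm
E2: ⌊401/2⌋ × 283 = 200 × 283 mm
E3: ⌊283/2⌋ × 200 = 141 × 200 mm
E4: ⌊200/2⌋ × 141 = 100 × 141 mm

100 × 141 mm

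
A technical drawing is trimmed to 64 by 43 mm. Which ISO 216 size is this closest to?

Aspect ratio 64/43 ≈ 1.488 (ISO target is √2 ≈ 1.414).
In the B-series (B0 = 1000 × 1414 mm): B9 = 44 × 62 mm.
Off by 3 mm total — nearest standard size.

B9 (44 × 62 mm)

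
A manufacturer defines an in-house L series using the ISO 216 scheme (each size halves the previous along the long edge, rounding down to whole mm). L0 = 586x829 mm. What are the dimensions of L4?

146 × 207 mm

L1: ⌊829/2⌋ × 586 = 414 × 586 mm
L2: ⌊586/2⌋ × 414 = 293 × 414 mm
L3: ⌊414/2⌋ × 293 = 207 × 293 mm
L4: ⌊293/2⌋ × 207 = 146 × 207 mm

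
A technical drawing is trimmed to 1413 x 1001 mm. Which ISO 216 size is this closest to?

Aspect ratio 1413/1001 ≈ 1.412 — close to the ISO √2 ≈ 1.414.
In the B-series (B0 = 1000 × 1414 mm): B0 = 1000 × 1414 mm.
Off by 2 mm total — nearest standard size.

B0 (1000 × 1414 mm)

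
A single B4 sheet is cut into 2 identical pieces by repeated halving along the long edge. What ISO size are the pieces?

B5

2 = 2^1, so 1 halving step.
B4 → B5 → … → B5 after 1 step.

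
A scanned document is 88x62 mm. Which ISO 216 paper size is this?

Aspect ratio 88/62 ≈ 1.419 — close to the ISO √2 ≈ 1.414.
In the B-series (B0 = 1000 × 1414 mm): B8 = 62 × 88 mm.

B8 (62 × 88 mm)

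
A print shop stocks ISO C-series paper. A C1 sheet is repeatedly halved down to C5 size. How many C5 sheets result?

16

C1 = 648 × 917 mm; C5 = 162 × 229 mm.
Each halving step doubles the count; 4 steps from C1 to C5.
2^4 = 16.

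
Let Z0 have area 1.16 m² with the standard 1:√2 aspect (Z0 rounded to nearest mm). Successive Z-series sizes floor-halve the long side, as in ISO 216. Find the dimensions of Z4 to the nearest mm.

Let Z0's short side be w mm. w · w√2 = 1.16 m² = 1,160,000 mm², so w ≈ 905.7 mm and w√2 ≈ 1280.8 mm → Z0 = 906 × 1281 mm.
Z1: ⌊1281/2⌋ × 906 = 640 × 906 mm
Z2: ⌊906/2⌋ × 640 = 453 × 640 mm
Z3: ⌊640/2⌋ × 453 = 320 × 453 mm
Z4: ⌊453/2⌋ × 320 = 226 × 320 mm

226 × 320 mm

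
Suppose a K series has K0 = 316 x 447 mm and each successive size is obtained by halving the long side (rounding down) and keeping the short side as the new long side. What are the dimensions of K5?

K1: ⌊447/2⌋ × 316 = 223 × 316 mm
K2: ⌊316/2⌋ × 223 = 158 × 223 mm
K3: ⌊223/2⌋ × 158 = 111 × 158 mm
K4: ⌊158/2⌋ × 111 = 79 × 111 mm
K5: ⌊111/2⌋ × 79 = 55 × 79 mm

55 × 79 mm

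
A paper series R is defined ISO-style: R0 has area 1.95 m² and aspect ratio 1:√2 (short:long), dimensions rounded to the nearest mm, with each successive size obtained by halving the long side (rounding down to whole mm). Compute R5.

Let R0's short side be w mm. w · w√2 = 1.95 m² = 1,950,000 mm², so w ≈ 1174.2 mm and w√2 ≈ 1660.6 mm → R0 = 1174 × 1661 mm.
R1: ⌊1661/2⌋ × 1174 = 830 × 1174 mm
R2: ⌊1174/2⌋ × 830 = 587 × 830 mm
R3: ⌊830/2⌋ × 587 = 415 × 587 mm
R4: ⌊587/2⌋ × 415 = 293 × 415 mm
R5: ⌊415/2⌋ × 293 = 207 × 293 mm

207 × 293 mm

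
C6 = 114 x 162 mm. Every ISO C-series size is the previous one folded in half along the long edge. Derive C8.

C7: ⌊162/2⌋ × 114 = 81 × 114 mm
C8: ⌊114/2⌋ × 81 = 57 × 81 mm

57 × 81 mm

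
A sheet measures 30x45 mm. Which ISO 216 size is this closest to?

B10 (31 × 44 mm)

Aspect ratio 45/30 ≈ 1.500 (ISO target is √2 ≈ 1.414).
In the B-series (B0 = 1000 × 1414 mm): B10 = 31 × 44 mm.
Off by 2 mm total — nearest standard size.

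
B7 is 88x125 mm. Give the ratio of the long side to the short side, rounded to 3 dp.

1.420

125 / 88 = 1.420
ISO 216 targets √2 ≈ 1.414; the +0.006 deviation is from mm rounding.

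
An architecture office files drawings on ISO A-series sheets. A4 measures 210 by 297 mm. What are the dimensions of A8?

A5: ⌊297/2⌋ × 210 = 148 × 210 mm
A6: ⌊210/2⌋ × 148 = 105 × 148 mm
A7: ⌊148/2⌋ × 105 = 74 × 105 mm
A8: ⌊105/2⌋ × 74 = 52 × 74 mm

52 × 74 mm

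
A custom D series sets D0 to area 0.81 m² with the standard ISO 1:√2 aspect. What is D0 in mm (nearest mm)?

Let the short side be w mm. Then w · w√2 = 0.81 m² = 810,000 mm².
w² = 810,000/√2, so w ≈ 756.8 mm; long side = w√2 ≈ 1070.3 mm.

757 × 1070 mm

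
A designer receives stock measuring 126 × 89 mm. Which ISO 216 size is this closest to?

B7 (88 × 125 mm)

Aspect ratio 126/89 ≈ 1.416 — close to the ISO √2 ≈ 1.414.
In the B-series (B0 = 1000 × 1414 mm): B7 = 88 × 125 mm.
Off by 2 mm total — nearest standard size.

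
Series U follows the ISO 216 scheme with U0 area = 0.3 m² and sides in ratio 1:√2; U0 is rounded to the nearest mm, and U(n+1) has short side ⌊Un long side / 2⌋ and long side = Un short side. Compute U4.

115 × 162 mm

Let U0's short side be w mm. w · w√2 = 0.3 m² = 300,000 mm², so w ≈ 460.6 mm and w√2 ≈ 651.4 mm → U0 = 461 × 651 mm.
U1: ⌊651/2⌋ × 461 = 325 × 461 mm
U2: ⌊461/2⌋ × 325 = 230 × 325 mm
U3: ⌊325/2⌋ × 230 = 162 × 230 mm
U4: ⌊230/2⌋ × 162 = 115 × 162 mm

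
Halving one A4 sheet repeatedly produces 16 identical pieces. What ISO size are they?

A8

16 = 2^4, so 4 halving steps.
A4 → A5 → … → A8 after 4 steps.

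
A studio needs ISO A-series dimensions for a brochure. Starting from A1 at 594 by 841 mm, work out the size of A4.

210 × 297 mm

A2: ⌊841/2⌋ × 594 = 420 × 594 mm
A3: ⌊594/2⌋ × 420 = 297 × 420 mm
A4: ⌊420/2⌋ × 297 = 210 × 297 mm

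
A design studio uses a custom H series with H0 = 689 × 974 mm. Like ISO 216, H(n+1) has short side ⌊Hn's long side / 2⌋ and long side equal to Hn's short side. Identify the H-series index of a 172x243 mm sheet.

H4

H0: 689 × 974 mm
H1: 487 × 689 mm
H2: 344 × 487 mm
H3: 243 × 344 mm
H4: 172 × 243 mm
H5: 121 × 172 mm
→ matches H4.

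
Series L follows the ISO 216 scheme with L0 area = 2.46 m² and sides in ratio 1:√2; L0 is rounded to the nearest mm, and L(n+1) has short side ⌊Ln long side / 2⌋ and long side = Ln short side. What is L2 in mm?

Let L0's short side be w mm. w · w√2 = 2.46 m² = 2,460,000 mm², so w ≈ 1318.9 mm and w√2 ≈ 1865.2 mm → L0 = 1319 × 1865 mm.
L1: ⌊1865/2⌋ × 1319 = 932 × 1319 mm
L2: ⌊1319/2⌋ × 932 = 659 × 932 mm

659 × 932 mm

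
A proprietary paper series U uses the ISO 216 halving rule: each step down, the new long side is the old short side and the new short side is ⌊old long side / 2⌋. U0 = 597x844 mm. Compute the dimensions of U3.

211 × 298 mm

U1: ⌊844/2⌋ × 597 = 422 × 597 mm
U2: ⌊597/2⌋ × 422 = 298 × 422 mm
U3: ⌊422/2⌋ × 298 = 211 × 298 mm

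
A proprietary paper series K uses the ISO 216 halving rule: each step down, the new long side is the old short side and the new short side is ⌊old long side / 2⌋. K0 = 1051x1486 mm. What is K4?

262 × 371 mm

K1 = 743 × 1051 mm (from K0 by 1 halving).
K2: ⌊1051/2⌋ × 743 = 525 × 743 mm
K3: ⌊743/2⌋ × 525 = 371 × 525 mm
K4: ⌊525/2⌋ × 371 = 262 × 371 mm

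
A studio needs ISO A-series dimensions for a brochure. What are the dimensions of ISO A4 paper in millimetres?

210 × 297 mm

A0 = 841 × 1189 mm (A0 has area 1 m², aspect 1:√2).
A1: ⌊1189/2⌋ × 841 = 594 × 841 mm
A2: ⌊841/2⌋ × 594 = 420 × 594 mm
A3: ⌊594/2⌋ × 420 = 297 × 420 mm
A4: ⌊420/2⌋ × 297 = 210 × 297 mm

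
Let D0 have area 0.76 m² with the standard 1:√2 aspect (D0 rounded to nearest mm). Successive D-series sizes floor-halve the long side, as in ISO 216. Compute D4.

183 × 259 mm

Let D0's short side be w mm. w · w√2 = 0.76 m² = 760,000 mm², so w ≈ 733.1 mm and w√2 ≈ 1036.7 mm → D0 = 733 × 1037 mm.
D1: ⌊1037/2⌋ × 733 = 518 × 733 mm
D2: ⌊733/2⌋ × 518 = 366 × 518 mm
D3: ⌊518/2⌋ × 366 = 259 × 366 mm
D4: ⌊366/2⌋ × 259 = 183 × 259 mm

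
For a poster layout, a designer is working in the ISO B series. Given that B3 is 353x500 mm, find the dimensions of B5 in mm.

B4: ⌊500/2⌋ × 353 = 250 × 353 mm
B5: ⌊353/2⌋ × 250 = 176 × 250 mm

176 × 250 mm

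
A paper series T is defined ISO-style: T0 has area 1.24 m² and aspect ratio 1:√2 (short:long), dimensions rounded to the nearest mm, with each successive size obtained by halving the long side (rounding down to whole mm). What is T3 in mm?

331 × 468 mm

Let T0's short side be w mm. w · w√2 = 1.24 m² = 1,240,000 mm², so w ≈ 936.4 mm and w√2 ≈ 1324.2 mm → T0 = 936 × 1324 mm.
T1: ⌊1324/2⌋ × 936 = 662 × 936 mm
T2: ⌊936/2⌋ × 662 = 468 × 662 mm
T3: ⌊662/2⌋ × 468 = 331 × 468 mm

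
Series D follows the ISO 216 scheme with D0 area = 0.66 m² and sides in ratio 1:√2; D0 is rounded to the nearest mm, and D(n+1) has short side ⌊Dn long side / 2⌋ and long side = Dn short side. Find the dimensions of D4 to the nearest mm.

170 × 241 mm

Let D0's short side be w mm. w · w√2 = 0.66 m² = 660,000 mm², so w ≈ 683.1 mm and w√2 ≈ 966.1 mm → D0 = 683 × 966 mm.
D1: ⌊966/2⌋ × 683 = 483 × 683 mm
D2: ⌊683/2⌋ × 483 = 341 × 483 mm
D3: ⌊483/2⌋ × 341 = 241 × 341 mm
D4: ⌊341/2⌋ × 241 = 170 × 241 mm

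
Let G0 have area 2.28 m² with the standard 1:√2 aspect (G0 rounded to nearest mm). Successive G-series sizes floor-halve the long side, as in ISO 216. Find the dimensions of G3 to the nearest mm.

Let G0's short side be w mm. w · w√2 = 2.28 m² = 2,280,000 mm², so w ≈ 1269.7 mm and w√2 ≈ 1795.7 mm → G0 = 1270 × 1796 mm.
G1: ⌊1796/2⌋ × 1270 = 898 × 1270 mm
G2: ⌊1270/2⌋ × 898 = 635 × 898 mm
G3: ⌊898/2⌋ × 635 = 449 × 635 mm

449 × 635 mm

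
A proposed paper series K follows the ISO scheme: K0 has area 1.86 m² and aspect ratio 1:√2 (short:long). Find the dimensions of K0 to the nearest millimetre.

Let the short side be w mm. Then w · w√2 = 1.86 m² = 1,860,000 mm².
w² = 1,860,000/√2, so w ≈ 1146.8 mm; long side = w√2 ≈ 1621.9 mm.

1147 × 1622 mm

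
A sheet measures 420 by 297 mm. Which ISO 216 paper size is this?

Aspect ratio 420/297 ≈ 1.414 — close to the ISO √2 ≈ 1.414.
In the A-series (A0 area = 1 m²): A3 = 297 × 420 mm.

A3 (297 × 420 mm)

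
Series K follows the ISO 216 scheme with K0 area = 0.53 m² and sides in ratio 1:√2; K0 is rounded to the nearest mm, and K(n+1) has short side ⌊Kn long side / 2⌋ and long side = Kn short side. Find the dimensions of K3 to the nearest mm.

Let K0's short side be w mm. w · w√2 = 0.53 m² = 530,000 mm², so w ≈ 612.2 mm and w√2 ≈ 865.8 mm → K0 = 612 × 866 mm.
K1: ⌊866/2⌋ × 612 = 433 × 612 mm
K2: ⌊612/2⌋ × 433 = 306 × 433 mm
K3: ⌊433/2⌋ × 306 = 216 × 306 mm

216 × 306 mm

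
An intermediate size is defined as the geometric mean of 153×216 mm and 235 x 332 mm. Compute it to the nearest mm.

190 × 268 mm

Short side: √(153 · 235) = √35955 ≈ 189.6 → 190 mm
Long side: √(216 · 332) = √71712 ≈ 267.8 → 268 mm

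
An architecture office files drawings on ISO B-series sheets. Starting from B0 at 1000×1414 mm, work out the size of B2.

500 × 707 mm

B1: ⌊1414/2⌋ × 1000 = 707 × 1000 mm
B2: ⌊1000/2⌋ × 707 = 500 × 707 mm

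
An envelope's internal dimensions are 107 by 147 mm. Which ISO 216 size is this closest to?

A6 (105 × 148 mm)

Aspect ratio 147/107 ≈ 1.374 (ISO target is √2 ≈ 1.414).
In the A-series (A0 area = 1 m²): A6 = 105 × 148 mm.
Off by 3 mm total — nearest standard size.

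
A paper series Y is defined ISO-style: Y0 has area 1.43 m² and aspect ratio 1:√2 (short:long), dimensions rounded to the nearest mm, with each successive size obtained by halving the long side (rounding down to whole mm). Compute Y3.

Let Y0's short side be w mm. w · w√2 = 1.43 m² = 1,430,000 mm², so w ≈ 1005.6 mm and w√2 ≈ 1422.1 mm → Y0 = 1006 × 1422 mm.
Y1: ⌊1422/2⌋ × 1006 = 711 × 1006 mm
Y2: ⌊1006/2⌋ × 711 = 503 × 711 mm
Y3: ⌊711/2⌋ × 503 = 355 × 503 mm

355 × 503 mm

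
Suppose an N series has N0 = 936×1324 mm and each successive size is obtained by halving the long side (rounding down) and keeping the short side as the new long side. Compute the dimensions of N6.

117 × 165 mm

N1 = 662 × 936 mm (from N0 by 1 halving).
N2: ⌊936/2⌋ × 662 = 468 × 662 mm
N3: ⌊662/2⌋ × 468 = 331 × 468 mm
N4: ⌊468/2⌋ × 331 = 234 × 331 mm
N5: ⌊331/2⌋ × 234 = 165 × 234 mm
N6: ⌊234/2⌋ × 165 = 117 × 165 mm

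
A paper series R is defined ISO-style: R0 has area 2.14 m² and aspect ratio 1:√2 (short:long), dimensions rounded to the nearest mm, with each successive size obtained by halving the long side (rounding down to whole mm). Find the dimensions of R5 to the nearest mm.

217 × 307 mm

Let R0's short side be w mm. w · w√2 = 2.14 m² = 2,140,000 mm², so w ≈ 1230.1 mm and w√2 ≈ 1739.7 mm → R0 = 1230 × 1740 mm.
R1: ⌊1740/2⌋ × 1230 = 870 × 1230 mm
R2: ⌊1230/2⌋ × 870 = 615 × 870 mm
R3: ⌊870/2⌋ × 615 = 435 × 615 mm
R4: ⌊615/2⌋ × 435 = 307 × 435 mm
R5: ⌊435/2⌋ × 307 = 217 × 307 mm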